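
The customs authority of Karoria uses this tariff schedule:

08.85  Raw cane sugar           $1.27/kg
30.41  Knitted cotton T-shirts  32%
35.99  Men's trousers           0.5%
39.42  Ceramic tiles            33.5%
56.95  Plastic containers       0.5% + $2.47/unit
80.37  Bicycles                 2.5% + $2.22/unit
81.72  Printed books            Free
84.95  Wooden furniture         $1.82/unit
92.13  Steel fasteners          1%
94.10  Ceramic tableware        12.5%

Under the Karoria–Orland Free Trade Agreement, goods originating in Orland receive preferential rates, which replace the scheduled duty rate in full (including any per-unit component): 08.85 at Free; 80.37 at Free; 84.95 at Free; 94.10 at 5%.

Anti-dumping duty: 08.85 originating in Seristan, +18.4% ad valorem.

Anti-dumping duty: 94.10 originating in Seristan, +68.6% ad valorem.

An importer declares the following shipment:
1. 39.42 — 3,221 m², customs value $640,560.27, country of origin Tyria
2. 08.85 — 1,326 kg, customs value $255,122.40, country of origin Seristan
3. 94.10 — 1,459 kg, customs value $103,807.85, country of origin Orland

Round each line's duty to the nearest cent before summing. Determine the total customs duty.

Line 1 (39.42, Tyria, 3,221 m², $640,560.27):
Base rate for 39.42 is 33.5%.
Duty = $640,560.27 × 33.5% = $214,587.69.
Line 2 (08.85, Seristan, 1,326 kg, $255,122.40):
Base rate for 08.85 is $1.27/kg.
08.85 has an FTA preferential rate, but origin Seristan is not Orland; base rate stands.
Additional duty on 08.85 from Seristan: +18.4% ad valorem. Applied ad valorem rate = 18.4%.
Duty = $255,122.40 × 18.4% + 1,326 × $1.27 = $48,626.54.
Line 3 (94.10, Orland, 1,459 kg, $103,807.85):
Base rate for 94.10 is 12.5%.
Origin Orland qualifies under the Karoria–Orland agreement and 94.10 is covered: preferential rate 5% applies instead.
The additional-duty order on 94.10 targets Seristan, not Orland; it does not apply.
Duty = $103,807.85 × 5% = $5,190.39.
Total = $214,587.69 + $48,626.54 + $5,190.39 = $268,404.62.

$268,404.62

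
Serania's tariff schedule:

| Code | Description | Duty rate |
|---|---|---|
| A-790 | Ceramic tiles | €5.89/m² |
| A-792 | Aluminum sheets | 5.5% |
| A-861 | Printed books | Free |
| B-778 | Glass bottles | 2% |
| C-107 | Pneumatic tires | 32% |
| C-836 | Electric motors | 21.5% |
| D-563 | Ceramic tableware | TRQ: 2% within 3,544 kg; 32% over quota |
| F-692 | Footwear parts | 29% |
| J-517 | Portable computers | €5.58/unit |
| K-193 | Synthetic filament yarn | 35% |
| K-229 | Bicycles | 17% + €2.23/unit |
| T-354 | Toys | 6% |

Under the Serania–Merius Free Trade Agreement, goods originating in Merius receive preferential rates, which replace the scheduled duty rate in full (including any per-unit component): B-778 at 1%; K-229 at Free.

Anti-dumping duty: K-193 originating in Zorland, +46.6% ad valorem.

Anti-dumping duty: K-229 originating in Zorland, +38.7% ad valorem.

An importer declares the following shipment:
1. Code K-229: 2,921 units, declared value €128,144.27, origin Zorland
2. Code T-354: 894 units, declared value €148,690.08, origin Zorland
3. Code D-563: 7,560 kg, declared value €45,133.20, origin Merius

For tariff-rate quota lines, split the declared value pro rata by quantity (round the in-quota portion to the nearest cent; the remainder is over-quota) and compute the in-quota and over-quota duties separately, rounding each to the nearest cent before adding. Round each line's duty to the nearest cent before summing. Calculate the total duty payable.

Line 1 (K-229, Zorland, 2,921 units, €128,144.27):
Base rate for K-229 is 17% + €2.23/unit.
K-229 has an FTA preferential rate, but origin Zorland is not Merius; base rate stands.
Additional duty on K-229 from Zorland: +38.7%. Applied ad valorem rate: 17% + 38.7% = 55.7%.
Duty = €128,144.27 × 55.7% + 2,921 × €2.23 = €77,890.19.
Line 2 (T-354, Zorland, 894 units, €148,690.08):
Base rate for T-354 is 6%.
Duty = €148,690.08 × 6% = €8,921.40.
Line 3 (D-563, Merius, 7,560 kg, €45,133.20):
Code D-563 is under a tariff-rate quota (threshold 3,544 kg). In-quota: 3,544 kg at 2%; over-quota: 4,016 kg at 32%.
Pro-rata value split: in-quota = €45,133.20 × 3,544/7,560 = €21,157.68; over-quota = €45,133.20 − €21,157.68 = €23,975.52.
In-quota duty = €21,157.68 × 2% = €423.15. Over-quota duty = €23,975.52 × 32% = €7,672.17.
Line duty = €423.15 + €7,672.17 = €8,095.32.
Total = €77,890.19 + €8,921.40 + €8,095.32 = €94,906.91.

€94,906.91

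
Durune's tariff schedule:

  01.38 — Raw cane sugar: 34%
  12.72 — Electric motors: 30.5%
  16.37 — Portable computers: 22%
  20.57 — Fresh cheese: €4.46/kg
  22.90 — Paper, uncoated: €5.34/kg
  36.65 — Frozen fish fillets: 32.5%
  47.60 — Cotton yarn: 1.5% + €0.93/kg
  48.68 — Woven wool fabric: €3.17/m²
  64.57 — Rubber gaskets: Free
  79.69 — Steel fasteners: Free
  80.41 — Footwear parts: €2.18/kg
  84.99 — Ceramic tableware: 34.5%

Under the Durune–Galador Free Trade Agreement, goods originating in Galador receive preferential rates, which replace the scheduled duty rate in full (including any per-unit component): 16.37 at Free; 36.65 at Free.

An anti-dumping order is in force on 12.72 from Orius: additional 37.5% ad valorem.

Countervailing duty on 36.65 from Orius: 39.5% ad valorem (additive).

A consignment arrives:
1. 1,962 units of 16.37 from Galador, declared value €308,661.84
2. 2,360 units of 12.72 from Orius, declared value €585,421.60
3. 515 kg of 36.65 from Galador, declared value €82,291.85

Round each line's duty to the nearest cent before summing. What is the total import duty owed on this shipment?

€398,086.69

Line 1 (16.37, Galador, 1,962 units, €308,661.84):
Base rate for 16.37 is 22%.
Origin Galador qualifies under the Durune–Galador agreement and 16.37 is covered: preferential rate Free applies instead.
Duty = €308,661.84 × 0% = €0.00.
Line 2 (12.72, Orius, 2,360 units, €585,421.60):
Base rate for 12.72 is 30.5%.
Additional duty on 12.72 from Orius: +37.5%. Applied ad valorem rate: 30.5% + 37.5% = 68%.
Duty = €585,421.60 × 68% = €398,086.69.
Line 3 (36.65, Galador, 515 kg, €82,291.85):
Base rate for 36.65 is 32.5%.
Origin Galador qualifies under the Durune–Galador agreement and 36.65 is covered: preferential rate Free applies instead.
The additional-duty order on 36.65 targets Orius, not Galador; it does not apply.
Duty = €82,291.85 × 0% = €0.00.
Total = €0.00 + €398,086.69 + €0.00 = €398,086.69.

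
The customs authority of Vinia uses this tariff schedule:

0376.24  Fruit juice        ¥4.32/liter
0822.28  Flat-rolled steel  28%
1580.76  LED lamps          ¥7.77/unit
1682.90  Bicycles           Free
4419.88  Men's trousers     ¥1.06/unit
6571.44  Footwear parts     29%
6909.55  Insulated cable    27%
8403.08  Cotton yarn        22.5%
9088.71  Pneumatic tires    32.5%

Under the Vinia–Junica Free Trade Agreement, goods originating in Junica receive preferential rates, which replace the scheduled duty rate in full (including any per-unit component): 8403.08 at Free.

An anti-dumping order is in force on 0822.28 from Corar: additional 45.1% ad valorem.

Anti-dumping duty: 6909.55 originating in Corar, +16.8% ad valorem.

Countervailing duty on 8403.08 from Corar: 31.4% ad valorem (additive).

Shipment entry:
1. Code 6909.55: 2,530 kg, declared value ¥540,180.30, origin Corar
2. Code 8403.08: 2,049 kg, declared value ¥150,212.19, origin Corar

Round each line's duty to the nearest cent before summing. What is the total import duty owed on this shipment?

¥317,563.34

Line 1 (6909.55, Corar, 2,530 kg, ¥540,180.30):
Base rate for 6909.55 is 27%.
Additional duty on 6909.55 from Corar: +16.8%. Applied ad valorem rate: 27% + 16.8% = 43.8%.
Duty = ¥540,180.30 × 43.8% = ¥236,598.97.
Line 2 (8403.08, Corar, 2,049 kg, ¥150,212.19):
Base rate for 8403.08 is 22.5%.
8403.08 has an FTA preferential rate, but origin Corar is not Junica; base rate stands.
Additional duty on 8403.08 from Corar: +31.4%. Applied ad valorem rate: 22.5% + 31.4% = 53.9%.
Duty = ¥150,212.19 × 53.9% = ¥80,964.37.
Total = ¥236,598.97 + ¥80,964.37 = ¥317,563.34.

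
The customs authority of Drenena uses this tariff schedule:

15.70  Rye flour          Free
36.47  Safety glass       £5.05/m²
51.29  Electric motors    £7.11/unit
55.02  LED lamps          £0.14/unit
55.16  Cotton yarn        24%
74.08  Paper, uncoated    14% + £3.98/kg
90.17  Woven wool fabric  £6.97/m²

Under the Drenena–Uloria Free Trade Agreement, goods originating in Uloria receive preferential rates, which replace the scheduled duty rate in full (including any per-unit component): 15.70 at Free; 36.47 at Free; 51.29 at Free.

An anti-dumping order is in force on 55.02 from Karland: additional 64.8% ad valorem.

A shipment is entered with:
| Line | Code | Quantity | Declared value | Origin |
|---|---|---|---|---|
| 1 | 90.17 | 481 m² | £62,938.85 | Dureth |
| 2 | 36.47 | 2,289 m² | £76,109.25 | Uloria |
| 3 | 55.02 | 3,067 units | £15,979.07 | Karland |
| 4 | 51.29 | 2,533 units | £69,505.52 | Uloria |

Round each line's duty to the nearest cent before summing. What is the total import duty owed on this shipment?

£14,136.39

Line 1 (90.17, Dureth, 481 m², £62,938.85):
Base rate for 90.17 is £6.97/m².
Duty = 481 × £6.97 = £3,352.57.
Line 2 (36.47, Uloria, 2,289 m², £76,109.25):
Base rate for 36.47 is £5.05/m².
Origin Uloria qualifies under the Drenena–Uloria agreement and 36.47 is covered: preferential rate Free applies instead.
Duty = £76,109.25 × 0% = £0.00.
Line 3 (55.02, Karland, 3,067 units, £15,979.07):
Base rate for 55.02 is £0.14/unit.
Additional duty on 55.02 from Karland: +64.8% ad valorem. Applied ad valorem rate = 64.8%.
Duty = £15,979.07 × 64.8% + 3,067 × £0.14 = £10,783.82.
Line 4 (51.29, Uloria, 2,533 units, £69,505.52):
Base rate for 51.29 is £7.11/unit.
Origin Uloria qualifies under the Drenena–Uloria agreement and 51.29 is covered: preferential rate Free applies instead.
Duty = £69,505.52 × 0% = £0.00.
Total = £3,352.57 + £0.00 + £10,783.82 + £0.00 = £14,136.39.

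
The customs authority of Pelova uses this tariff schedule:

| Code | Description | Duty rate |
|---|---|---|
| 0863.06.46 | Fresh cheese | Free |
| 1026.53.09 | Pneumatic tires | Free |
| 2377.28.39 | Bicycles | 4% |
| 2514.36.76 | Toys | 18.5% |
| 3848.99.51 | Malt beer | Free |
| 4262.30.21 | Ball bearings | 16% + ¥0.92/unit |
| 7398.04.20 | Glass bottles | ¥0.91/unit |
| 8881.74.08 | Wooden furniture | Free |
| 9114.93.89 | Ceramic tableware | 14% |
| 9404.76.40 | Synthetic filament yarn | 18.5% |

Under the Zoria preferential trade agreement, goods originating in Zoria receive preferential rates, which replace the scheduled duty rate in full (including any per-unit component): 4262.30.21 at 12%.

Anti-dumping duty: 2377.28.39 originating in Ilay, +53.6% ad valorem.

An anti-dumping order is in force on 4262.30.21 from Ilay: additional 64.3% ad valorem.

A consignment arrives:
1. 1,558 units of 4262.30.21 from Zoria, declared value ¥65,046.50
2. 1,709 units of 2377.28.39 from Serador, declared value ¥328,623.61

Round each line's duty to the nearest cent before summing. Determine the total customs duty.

Line 1 (4262.30.21, Zoria, 1,558 units, ¥65,046.50):
Base rate for 4262.30.21 is 16% + ¥0.92/unit.
Origin Zoria qualifies under the Pelova–Zoria agreement and 4262.30.21 is covered: preferential rate 12% applies instead.
The additional-duty order on 4262.30.21 targets Ilay, not Zoria; it does not apply.
Duty = ¥65,046.50 × 12% = ¥7,805.58.
Line 2 (2377.28.39, Serador, 1,709 units, ¥328,623.61):
Base rate for 2377.28.39 is 4%.
The additional-duty order on 2377.28.39 targets Ilay, not Serador; it does not apply.
Duty = ¥328,623.61 × 4% = ¥13,144.94.
Total = ¥7,805.58 + ¥13,144.94 = ¥20,950.52.

¥20,950.52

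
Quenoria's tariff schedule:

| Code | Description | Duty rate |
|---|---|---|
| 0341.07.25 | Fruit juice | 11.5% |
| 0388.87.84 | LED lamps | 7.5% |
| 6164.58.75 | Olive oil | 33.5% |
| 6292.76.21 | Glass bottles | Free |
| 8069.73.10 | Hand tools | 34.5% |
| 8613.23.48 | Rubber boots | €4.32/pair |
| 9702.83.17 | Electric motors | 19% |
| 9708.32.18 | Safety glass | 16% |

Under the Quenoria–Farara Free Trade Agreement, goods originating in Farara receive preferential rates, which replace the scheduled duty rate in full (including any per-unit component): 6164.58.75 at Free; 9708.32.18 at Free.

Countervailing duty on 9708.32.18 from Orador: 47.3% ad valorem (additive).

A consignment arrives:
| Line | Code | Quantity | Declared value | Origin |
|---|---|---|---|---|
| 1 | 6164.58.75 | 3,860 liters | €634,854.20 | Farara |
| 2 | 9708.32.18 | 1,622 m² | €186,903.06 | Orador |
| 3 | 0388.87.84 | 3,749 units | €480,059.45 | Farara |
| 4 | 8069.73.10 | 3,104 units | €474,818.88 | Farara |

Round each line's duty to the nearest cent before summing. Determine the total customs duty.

€318,126.61

Line 1 (6164.58.75, Farara, 3,860 liters, €634,854.20):
Base rate for 6164.58.75 is 33.5%.
Origin Farara qualifies under the Quenoria–Farara agreement and 6164.58.75 is covered: preferential rate Free applies instead.
Duty = €634,854.20 × 0% = €0.00.
Line 2 (9708.32.18, Orador, 1,622 m², €186,903.06):
Base rate for 9708.32.18 is 16%.
9708.32.18 has an FTA preferential rate, but origin Orador is not Farara; base rate stands.
Additional duty on 9708.32.18 from Orador: +47.3%. Applied ad valorem rate: 16% + 47.3% = 63.3%.
Duty = €186,903.06 × 63.3% = €118,309.64.
Line 3 (0388.87.84, Farara, 3,749 units, €480,059.45):
Base rate for 0388.87.84 is 7.5%.
Origin Farara is the FTA partner but 0388.87.84 is not on the preference list; base rate stands.
Duty = €480,059.45 × 7.5% = €36,004.46.
Line 4 (8069.73.10, Farara, 3,104 units, €474,818.88):
Base rate for 8069.73.10 is 34.5%.
Origin Farara is the FTA partner but 8069.73.10 is not on the preference list; base rate stands.
Duty = €474,818.88 × 34.5% = €163,812.51.
Total = €0.00 + €118,309.64 + €36,004.46 + €163,812.51 = €318,126.61.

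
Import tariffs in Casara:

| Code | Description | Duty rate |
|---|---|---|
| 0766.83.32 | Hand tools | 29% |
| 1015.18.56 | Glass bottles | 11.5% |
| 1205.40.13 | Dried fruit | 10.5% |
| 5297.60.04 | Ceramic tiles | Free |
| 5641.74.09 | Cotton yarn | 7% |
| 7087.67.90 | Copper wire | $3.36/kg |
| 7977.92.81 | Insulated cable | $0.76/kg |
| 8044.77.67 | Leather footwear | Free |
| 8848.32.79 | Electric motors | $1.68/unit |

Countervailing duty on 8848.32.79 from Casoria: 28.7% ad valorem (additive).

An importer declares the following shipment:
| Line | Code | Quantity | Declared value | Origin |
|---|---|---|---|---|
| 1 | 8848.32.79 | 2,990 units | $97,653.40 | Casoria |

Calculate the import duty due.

Line 1 (8848.32.79, Casoria, 2,990 units, $97,653.40):
Base rate for 8848.32.79 is $1.68/unit.
Additional duty on 8848.32.79 from Casoria: +28.7% ad valorem. Applied ad valorem rate = 28.7%.
Duty = $97,653.40 × 28.7% + 2,990 × $1.68 = $33,049.73.

$33,049.73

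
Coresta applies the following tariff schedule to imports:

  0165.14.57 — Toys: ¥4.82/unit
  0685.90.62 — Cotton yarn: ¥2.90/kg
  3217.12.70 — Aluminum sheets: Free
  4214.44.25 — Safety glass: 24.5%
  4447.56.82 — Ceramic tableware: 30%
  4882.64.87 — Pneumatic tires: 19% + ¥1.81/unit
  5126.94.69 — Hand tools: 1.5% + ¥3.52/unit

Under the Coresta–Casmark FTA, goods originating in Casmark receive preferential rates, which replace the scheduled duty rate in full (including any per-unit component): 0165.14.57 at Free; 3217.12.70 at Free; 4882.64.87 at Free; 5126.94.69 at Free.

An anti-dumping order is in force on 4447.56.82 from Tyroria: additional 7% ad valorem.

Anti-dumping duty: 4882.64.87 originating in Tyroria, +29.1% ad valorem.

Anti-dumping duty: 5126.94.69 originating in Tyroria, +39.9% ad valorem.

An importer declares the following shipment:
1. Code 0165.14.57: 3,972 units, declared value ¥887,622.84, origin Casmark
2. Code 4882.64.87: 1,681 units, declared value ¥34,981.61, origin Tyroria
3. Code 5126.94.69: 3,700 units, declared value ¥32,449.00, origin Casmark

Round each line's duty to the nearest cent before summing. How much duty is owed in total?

¥19,868.76

Line 1 (0165.14.57, Casmark, 3,972 units, ¥887,622.84):
Base rate for 0165.14.57 is ¥4.82/unit.
Origin Casmark qualifies under the Coresta–Casmark agreement and 0165.14.57 is covered: preferential rate Free applies instead.
Duty = ¥887,622.84 × 0% = ¥0.00.
Line 2 (4882.64.87, Tyroria, 1,681 units, ¥34,981.61):
Base rate for 4882.64.87 is 19% + ¥1.81/unit.
4882.64.87 has an FTA preferential rate, but origin Tyroria is not Casmark; base rate stands.
Additional duty on 4882.64.87 from Tyroria: +29.1%. Applied ad valorem rate: 19% + 29.1% = 48.1%.
Duty = ¥34,981.61 × 48.1% + 1,681 × ¥1.81 = ¥19,868.76.
Line 3 (5126.94.69, Casmark, 3,700 units, ¥32,449.00):
Base rate for 5126.94.69 is 1.5% + ¥3.52/unit.
Origin Casmark qualifies under the Coresta–Casmark agreement and 5126.94.69 is covered: preferential rate Free applies instead.
The additional-duty order on 5126.94.69 targets Tyroria, not Casmark; it does not apply.
Duty = ¥32,449.00 × 0% = ¥0.00.
Total = ¥0.00 + ¥19,868.76 + ¥0.00 = ¥19,868.76.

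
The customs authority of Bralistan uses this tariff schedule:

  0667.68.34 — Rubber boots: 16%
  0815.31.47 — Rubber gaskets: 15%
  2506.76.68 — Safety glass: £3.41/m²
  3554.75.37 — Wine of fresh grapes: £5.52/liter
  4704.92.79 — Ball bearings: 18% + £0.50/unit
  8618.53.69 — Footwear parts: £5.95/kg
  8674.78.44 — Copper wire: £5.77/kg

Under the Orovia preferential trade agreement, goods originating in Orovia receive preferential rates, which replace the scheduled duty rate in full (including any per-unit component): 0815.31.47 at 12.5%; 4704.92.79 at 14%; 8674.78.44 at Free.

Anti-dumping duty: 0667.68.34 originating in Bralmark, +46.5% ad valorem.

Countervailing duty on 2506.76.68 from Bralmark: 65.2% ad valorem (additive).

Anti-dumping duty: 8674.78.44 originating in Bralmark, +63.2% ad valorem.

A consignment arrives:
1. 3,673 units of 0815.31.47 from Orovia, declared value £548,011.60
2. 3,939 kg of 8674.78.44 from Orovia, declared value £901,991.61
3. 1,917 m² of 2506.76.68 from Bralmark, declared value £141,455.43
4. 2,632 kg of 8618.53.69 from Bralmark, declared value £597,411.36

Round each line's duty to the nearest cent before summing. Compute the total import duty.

£182,927.76

Line 1 (0815.31.47, Orovia, 3,673 units, £548,011.60):
Base rate for 0815.31.47 is 15%.
Origin Orovia qualifies under the Bralistan–Orovia agreement and 0815.31.47 is covered: preferential rate 12.5% applies instead.
Duty = £548,011.60 × 12.5% = £68,501.45.
Line 2 (8674.78.44, Orovia, 3,939 kg, £901,991.61):
Base rate for 8674.78.44 is £5.77/kg.
Origin Orovia qualifies under the Bralistan–Orovia agreement and 8674.78.44 is covered: preferential rate Free applies instead.
The additional-duty order on 8674.78.44 targets Bralmark, not Orovia; it does not apply.
Duty = £901,991.61 × 0% = £0.00.
Line 3 (2506.76.68, Bralmark, 1,917 m², £141,455.43):
Base rate for 2506.76.68 is £3.41/m².
Additional duty on 2506.76.68 from Bralmark: +65.2% ad valorem. Applied ad valorem rate = 65.2%.
Duty = £141,455.43 × 65.2% + 1,917 × £3.41 = £98,765.91.
Line 4 (8618.53.69, Bralmark, 2,632 kg, £597,411.36):
Base rate for 8618.53.69 is £5.95/kg.
Duty = 2,632 × £5.95 = £15,660.40.
Total = £68,501.45 + £0.00 + £98,765.91 + £15,660.40 = £182,927.76.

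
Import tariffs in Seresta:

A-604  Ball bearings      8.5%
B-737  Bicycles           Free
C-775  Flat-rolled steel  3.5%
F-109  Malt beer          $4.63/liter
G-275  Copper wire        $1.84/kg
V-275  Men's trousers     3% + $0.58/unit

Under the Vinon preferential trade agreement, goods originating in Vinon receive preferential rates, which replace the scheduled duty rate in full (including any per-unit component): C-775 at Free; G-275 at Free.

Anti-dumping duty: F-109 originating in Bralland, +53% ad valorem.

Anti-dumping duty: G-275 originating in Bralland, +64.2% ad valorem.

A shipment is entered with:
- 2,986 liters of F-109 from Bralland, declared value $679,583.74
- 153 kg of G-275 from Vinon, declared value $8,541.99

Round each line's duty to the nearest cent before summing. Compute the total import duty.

$374,004.56

Line 1 (F-109, Bralland, 2,986 liters, $679,583.74):
Base rate for F-109 is $4.63/liter.
Additional duty on F-109 from Bralland: +53% ad valorem. Applied ad valorem rate = 53%.
Duty = $679,583.74 × 53% + 2,986 × $4.63 = $374,004.56.
Line 2 (G-275, Vinon, 153 kg, $8,541.99):
Base rate for G-275 is $1.84/kg.
Origin Vinon qualifies under the Seresta–Vinon agreement and G-275 is covered: preferential rate Free applies instead.
The additional-duty order on G-275 targets Bralland, not Vinon; it does not apply.
Duty = $8,541.99 × 0% = $0.00.
Total = $374,004.56 + $0.00 = $374,004.56.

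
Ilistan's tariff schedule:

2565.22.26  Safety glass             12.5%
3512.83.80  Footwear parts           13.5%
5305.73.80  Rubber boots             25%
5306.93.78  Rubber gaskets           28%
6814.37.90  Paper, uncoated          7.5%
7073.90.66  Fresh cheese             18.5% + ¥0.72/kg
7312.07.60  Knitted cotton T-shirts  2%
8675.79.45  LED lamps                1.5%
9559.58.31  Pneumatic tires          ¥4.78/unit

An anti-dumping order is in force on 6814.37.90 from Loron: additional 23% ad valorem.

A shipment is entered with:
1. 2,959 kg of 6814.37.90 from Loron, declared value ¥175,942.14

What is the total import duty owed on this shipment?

Line 1 (6814.37.90, Loron, 2,959 kg, ¥175,942.14):
Base rate for 6814.37.90 is 7.5%.
Additional duty on 6814.37.90 from Loron: +23%. Applied ad valorem rate: 7.5% + 23% = 30.5%.
Duty = ¥175,942.14 × 30.5% = ¥53,662.35.

¥53,662.35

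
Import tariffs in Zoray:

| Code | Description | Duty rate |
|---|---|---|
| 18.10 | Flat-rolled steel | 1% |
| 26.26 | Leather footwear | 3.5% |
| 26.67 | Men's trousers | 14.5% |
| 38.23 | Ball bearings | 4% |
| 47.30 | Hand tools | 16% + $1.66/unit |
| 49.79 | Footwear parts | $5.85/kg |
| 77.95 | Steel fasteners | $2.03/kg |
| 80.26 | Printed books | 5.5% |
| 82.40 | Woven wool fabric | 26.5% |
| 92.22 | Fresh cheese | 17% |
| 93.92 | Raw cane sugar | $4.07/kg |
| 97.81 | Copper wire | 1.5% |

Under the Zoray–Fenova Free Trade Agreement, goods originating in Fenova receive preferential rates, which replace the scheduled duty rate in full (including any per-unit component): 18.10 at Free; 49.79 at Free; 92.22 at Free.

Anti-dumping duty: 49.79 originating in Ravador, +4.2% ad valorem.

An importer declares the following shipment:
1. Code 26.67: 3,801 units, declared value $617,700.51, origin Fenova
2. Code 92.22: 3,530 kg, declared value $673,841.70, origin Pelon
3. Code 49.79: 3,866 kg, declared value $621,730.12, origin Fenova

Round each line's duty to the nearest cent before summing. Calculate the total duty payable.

$204,119.66

Line 1 (26.67, Fenova, 3,801 units, $617,700.51):
Base rate for 26.67 is 14.5%.
Origin Fenova is the FTA partner but 26.67 is not on the preference list; base rate stands.
Duty = $617,700.51 × 14.5% = $89,566.57.
Line 2 (92.22, Pelon, 3,530 kg, $673,841.70):
Base rate for 92.22 is 17%.
92.22 has an FTA preferential rate, but origin Pelon is not Fenova; base rate stands.
Duty = $673,841.70 × 17% = $114,553.09.
Line 3 (49.79, Fenova, 3,866 kg, $621,730.12):
Base rate for 49.79 is $5.85/kg.
Origin Fenova qualifies under the Zoray–Fenova agreement and 49.79 is covered: preferential rate Free applies instead.
The additional-duty order on 49.79 targets Ravador, not Fenova; it does not apply.
Duty = $621,730.12 × 0% = $0.00.
Total = $89,566.57 + $114,553.09 + $0.00 = $204,119.66.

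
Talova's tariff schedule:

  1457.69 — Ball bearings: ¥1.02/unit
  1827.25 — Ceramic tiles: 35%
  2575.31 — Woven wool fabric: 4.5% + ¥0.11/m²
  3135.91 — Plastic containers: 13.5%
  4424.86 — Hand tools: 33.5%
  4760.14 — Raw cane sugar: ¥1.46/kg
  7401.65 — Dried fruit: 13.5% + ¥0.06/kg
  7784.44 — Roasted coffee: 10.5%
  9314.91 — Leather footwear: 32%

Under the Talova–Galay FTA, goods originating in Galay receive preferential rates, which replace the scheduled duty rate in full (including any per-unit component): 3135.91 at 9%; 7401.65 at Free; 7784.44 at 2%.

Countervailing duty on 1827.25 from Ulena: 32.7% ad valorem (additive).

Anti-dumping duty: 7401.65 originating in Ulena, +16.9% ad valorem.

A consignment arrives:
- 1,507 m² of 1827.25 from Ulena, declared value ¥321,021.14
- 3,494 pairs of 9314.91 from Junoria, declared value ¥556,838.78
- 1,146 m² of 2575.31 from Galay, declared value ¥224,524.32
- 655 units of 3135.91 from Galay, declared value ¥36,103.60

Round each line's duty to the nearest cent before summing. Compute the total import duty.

Line 1 (1827.25, Ulena, 1,507 m², ¥321,021.14):
Base rate for 1827.25 is 35%.
Additional duty on 1827.25 from Ulena: +32.7%. Applied ad valorem rate: 35% + 32.7% = 67.7%.
Duty = ¥321,021.14 × 67.7% = ¥217,331.31.
Line 2 (9314.91, Junoria, 3,494 pairs, ¥556,838.78):
Base rate for 9314.91 is 32%.
Duty = ¥556,838.78 × 32% = ¥178,188.41.
Line 3 (2575.31, Galay, 1,146 m², ¥224,524.32):
Base rate for 2575.31 is 4.5% + ¥0.11/m².
Origin Galay is the FTA partner but 2575.31 is not on the preference list; base rate stands.
Duty = ¥224,524.32 × 4.5% + 1,146 × ¥0.11 = ¥10,229.65.
Line 4 (3135.91, Galay, 655 units, ¥36,103.60):
Base rate for 3135.91 is 13.5%.
Origin Galay qualifies under the Talova–Galay agreement and 3135.91 is covered: preferential rate 9% applies instead.
Duty = ¥36,103.60 × 9% = ¥3,249.32.
Total = ¥217,331.31 + ¥178,188.41 + ¥10,229.65 + ¥3,249.32 = ¥408,998.69.

¥408,998.69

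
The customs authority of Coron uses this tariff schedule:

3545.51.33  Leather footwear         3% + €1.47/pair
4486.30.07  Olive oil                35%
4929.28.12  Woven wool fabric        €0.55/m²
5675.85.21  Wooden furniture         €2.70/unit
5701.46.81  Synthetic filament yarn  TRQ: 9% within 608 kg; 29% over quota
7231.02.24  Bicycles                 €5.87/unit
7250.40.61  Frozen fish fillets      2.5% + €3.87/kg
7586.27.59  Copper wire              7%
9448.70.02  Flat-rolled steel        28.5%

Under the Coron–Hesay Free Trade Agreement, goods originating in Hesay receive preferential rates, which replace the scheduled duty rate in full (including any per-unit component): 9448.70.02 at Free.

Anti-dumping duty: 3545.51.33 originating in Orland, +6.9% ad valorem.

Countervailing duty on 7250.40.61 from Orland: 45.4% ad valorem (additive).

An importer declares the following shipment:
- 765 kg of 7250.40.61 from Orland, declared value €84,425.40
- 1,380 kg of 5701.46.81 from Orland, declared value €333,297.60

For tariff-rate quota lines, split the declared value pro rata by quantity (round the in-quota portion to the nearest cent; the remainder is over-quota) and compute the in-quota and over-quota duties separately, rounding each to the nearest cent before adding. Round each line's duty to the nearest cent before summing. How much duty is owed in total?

Line 1 (7250.40.61, Orland, 765 kg, €84,425.40):
Base rate for 7250.40.61 is 2.5% + €3.87/kg.
Additional duty on 7250.40.61 from Orland: +45.4%. Applied ad valorem rate: 2.5% + 45.4% = 47.9%.
Duty = €84,425.40 × 47.9% + 765 × €3.87 = €43,400.32.
Line 2 (5701.46.81, Orland, 1,380 kg, €333,297.60):
Code 5701.46.81 is under a tariff-rate quota (threshold 608 kg). In-quota: 608 kg at 9%; over-quota: 772 kg at 29%.
Pro-rata value split: in-quota = €333,297.60 × 608/1,380 = €146,844.16; over-quota = €333,297.60 − €146,844.16 = €186,453.44.
In-quota duty = €146,844.16 × 9% = €13,215.97. Over-quota duty = €186,453.44 × 29% = €54,071.50.
Line duty = €13,215.97 + €54,071.50 = €67,287.47.
Total = €43,400.32 + €67,287.47 = €110,687.79.

€110,687.79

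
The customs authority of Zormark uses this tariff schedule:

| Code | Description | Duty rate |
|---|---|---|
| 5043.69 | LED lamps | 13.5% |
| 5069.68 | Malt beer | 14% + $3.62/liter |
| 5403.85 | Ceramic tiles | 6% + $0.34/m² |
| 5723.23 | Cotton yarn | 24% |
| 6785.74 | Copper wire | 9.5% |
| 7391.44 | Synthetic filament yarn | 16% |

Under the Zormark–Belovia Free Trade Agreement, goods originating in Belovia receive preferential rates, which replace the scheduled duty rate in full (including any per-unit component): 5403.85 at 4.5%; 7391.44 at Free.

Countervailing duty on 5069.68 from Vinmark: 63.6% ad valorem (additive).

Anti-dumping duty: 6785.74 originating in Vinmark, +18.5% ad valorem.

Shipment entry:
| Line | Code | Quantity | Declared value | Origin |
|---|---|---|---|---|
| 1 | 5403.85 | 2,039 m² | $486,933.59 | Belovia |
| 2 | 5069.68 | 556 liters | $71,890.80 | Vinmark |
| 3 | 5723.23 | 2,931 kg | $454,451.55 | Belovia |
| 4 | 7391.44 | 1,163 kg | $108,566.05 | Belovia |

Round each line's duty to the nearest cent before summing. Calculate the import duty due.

Line 1 (5403.85, Belovia, 2,039 m², $486,933.59):
Base rate for 5403.85 is 6% + $0.34/m².
Origin Belovia qualifies under the Zormark–Belovia agreement and 5403.85 is covered: preferential rate 4.5% applies instead.
Duty = $486,933.59 × 4.5% = $21,912.01.
Line 2 (5069.68, Vinmark, 556 liters, $71,890.80):
Base rate for 5069.68 is 14% + $3.62/liter.
Additional duty on 5069.68 from Vinmark: +63.6%. Applied ad valorem rate: 14% + 63.6% = 77.6%.
Duty = $71,890.80 × 77.6% + 556 × $3.62 = $57,799.98.
Line 3 (5723.23, Belovia, 2,931 kg, $454,451.55):
Base rate for 5723.23 is 24%.
Origin Belovia is the FTA partner but 5723.23 is not on the preference list; base rate stands.
Duty = $454,451.55 × 24% = $109,068.37.
Line 4 (7391.44, Belovia, 1,163 kg, $108,566.05):
Base rate for 7391.44 is 16%.
Origin Belovia qualifies under the Zormark–Belovia agreement and 7391.44 is covered: preferential rate Free applies instead.
Duty = $108,566.05 × 0% = $0.00.
Total = $21,912.01 + $57,799.98 + $109,068.37 + $0.00 = $188,780.36.

$188,780.36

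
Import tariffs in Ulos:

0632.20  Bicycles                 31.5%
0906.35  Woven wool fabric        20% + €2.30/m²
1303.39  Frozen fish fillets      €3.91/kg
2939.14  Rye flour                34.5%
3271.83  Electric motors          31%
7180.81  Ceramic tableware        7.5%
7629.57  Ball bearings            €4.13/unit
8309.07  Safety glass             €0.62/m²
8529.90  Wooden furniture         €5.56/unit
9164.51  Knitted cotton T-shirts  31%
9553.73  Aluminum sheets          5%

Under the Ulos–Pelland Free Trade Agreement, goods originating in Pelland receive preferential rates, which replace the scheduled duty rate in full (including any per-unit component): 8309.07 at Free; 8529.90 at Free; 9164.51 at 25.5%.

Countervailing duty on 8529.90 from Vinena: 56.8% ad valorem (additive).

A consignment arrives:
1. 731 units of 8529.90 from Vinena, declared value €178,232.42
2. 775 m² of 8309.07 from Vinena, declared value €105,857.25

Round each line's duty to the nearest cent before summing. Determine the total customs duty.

€105,780.87

Line 1 (8529.90, Vinena, 731 units, €178,232.42):
Base rate for 8529.90 is €5.56/unit.
8529.90 has an FTA preferential rate, but origin Vinena is not Pelland; base rate stands.
Additional duty on 8529.90 from Vinena: +56.8% ad valorem. Applied ad valorem rate = 56.8%.
Duty = €178,232.42 × 56.8% + 731 × €5.56 = €105,300.37.
Line 2 (8309.07, Vinena, 775 m², €105,857.25):
Base rate for 8309.07 is €0.62/m².
8309.07 has an FTA preferential rate, but origin Vinena is not Pelland; base rate stands.
Duty = 775 × €0.62 = €480.50.
Total = €105,300.37 + €480.50 = €105,780.87.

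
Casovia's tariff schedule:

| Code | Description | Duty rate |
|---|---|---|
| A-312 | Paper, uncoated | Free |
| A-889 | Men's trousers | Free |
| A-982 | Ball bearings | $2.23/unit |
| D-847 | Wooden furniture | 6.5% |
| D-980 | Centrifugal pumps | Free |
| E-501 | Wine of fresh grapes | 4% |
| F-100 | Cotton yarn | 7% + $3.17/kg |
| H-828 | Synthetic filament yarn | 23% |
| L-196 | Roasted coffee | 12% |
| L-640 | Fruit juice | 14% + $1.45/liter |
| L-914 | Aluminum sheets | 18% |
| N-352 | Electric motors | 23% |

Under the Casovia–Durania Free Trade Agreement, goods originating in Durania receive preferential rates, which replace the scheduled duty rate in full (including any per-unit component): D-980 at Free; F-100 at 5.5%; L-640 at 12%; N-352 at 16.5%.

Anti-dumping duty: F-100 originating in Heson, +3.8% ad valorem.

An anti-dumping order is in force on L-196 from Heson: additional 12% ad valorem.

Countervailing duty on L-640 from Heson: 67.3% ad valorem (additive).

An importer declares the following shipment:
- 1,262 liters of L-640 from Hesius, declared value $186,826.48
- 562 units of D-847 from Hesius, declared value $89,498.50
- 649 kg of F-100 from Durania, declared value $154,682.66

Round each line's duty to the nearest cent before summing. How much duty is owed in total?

$42,310.56

Line 1 (L-640, Hesius, 1,262 liters, $186,826.48):
Base rate for L-640 is 14% + $1.45/liter.
L-640 has an FTA preferential rate, but origin Hesius is not Durania; base rate stands.
The additional-duty order on L-640 targets Heson, not Hesius; it does not apply.
Duty = $186,826.48 × 14% + 1,262 × $1.45 = $27,985.61.
Line 2 (D-847, Hesius, 562 units, $89,498.50):
Base rate for D-847 is 6.5%.
Duty = $89,498.50 × 6.5% = $5,817.40.
Line 3 (F-100, Durania, 649 kg, $154,682.66):
Base rate for F-100 is 7% + $3.17/kg.
Origin Durania qualifies under the Casovia–Durania agreement and F-100 is covered: preferential rate 5.5% applies instead.
The additional-duty order on F-100 targets Heson, not Durania; it does not apply.
Duty = $154,682.66 × 5.5% = $8,507.55.
Total = $27,985.61 + $5,817.40 + $8,507.55 = $42,310.56.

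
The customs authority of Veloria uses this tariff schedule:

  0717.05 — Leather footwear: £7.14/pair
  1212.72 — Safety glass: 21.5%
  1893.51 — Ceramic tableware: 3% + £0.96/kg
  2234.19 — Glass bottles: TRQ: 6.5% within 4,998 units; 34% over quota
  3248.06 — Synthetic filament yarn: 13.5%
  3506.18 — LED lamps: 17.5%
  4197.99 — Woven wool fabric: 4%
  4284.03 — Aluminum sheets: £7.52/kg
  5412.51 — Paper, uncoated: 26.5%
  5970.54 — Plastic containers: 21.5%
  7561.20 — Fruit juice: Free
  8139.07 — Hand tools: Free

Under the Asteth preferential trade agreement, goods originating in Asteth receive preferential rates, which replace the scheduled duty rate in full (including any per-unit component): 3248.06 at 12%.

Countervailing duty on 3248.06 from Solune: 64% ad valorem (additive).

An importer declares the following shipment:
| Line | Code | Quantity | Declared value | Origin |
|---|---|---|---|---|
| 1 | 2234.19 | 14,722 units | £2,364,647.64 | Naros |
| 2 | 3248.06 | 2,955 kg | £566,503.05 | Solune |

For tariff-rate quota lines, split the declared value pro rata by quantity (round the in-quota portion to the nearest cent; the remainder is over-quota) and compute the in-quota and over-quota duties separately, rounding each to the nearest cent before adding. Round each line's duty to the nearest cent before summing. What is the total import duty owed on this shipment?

£1,022,255.90

Line 1 (2234.19, Naros, 14,722 units, £2,364,647.64):
Code 2234.19 is under a tariff-rate quota (threshold 4,998 units). In-quota: 4,998 units at 6.5%; over-quota: 9,724 units at 34%.
Pro-rata value split: in-quota = £2,364,647.64 × 4,998/14,722 = £802,778.76; over-quota = £2,364,647.64 − £802,778.76 = £1,561,868.88.
In-quota duty = £802,778.76 × 6.5% = £52,180.62. Over-quota duty = £1,561,868.88 × 34% = £531,035.42.
Line duty = £52,180.62 + £531,035.42 = £583,216.04.
Line 2 (3248.06, Solune, 2,955 kg, £566,503.05):
Base rate for 3248.06 is 13.5%.
3248.06 has an FTA preferential rate, but origin Solune is not Asteth; base rate stands.
Additional duty on 3248.06 from Solune: +64%. Applied ad valorem rate: 13.5% + 64% = 77.5%.
Duty = £566,503.05 × 77.5% = £439,039.86.
Total = £583,216.04 + £439,039.86 = £1,022,255.90.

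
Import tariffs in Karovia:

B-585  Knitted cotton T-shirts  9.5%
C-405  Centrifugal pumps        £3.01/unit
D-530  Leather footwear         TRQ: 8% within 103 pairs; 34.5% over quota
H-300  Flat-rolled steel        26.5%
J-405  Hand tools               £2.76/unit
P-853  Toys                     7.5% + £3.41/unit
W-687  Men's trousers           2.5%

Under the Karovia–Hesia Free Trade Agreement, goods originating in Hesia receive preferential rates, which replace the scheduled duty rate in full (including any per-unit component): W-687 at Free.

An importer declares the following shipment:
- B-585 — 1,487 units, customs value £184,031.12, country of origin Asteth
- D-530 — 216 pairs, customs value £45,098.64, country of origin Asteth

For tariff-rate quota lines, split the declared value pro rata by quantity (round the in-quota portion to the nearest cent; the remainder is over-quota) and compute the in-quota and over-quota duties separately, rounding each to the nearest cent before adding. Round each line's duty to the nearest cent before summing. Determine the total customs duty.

Line 1 (B-585, Asteth, 1,487 units, £184,031.12):
Base rate for B-585 is 9.5%.
Duty = £184,031.12 × 9.5% = £17,482.96.
Line 2 (D-530, Asteth, 216 pairs, £45,098.64):
Code D-530 is under a tariff-rate quota (threshold 103 pairs). In-quota: 103 pairs at 8%; over-quota: 113 pairs at 34.5%.
Pro-rata value split: in-quota = £45,098.64 × 103/216 = £21,505.37; over-quota = £45,098.64 − £21,505.37 = £23,593.27.
In-quota duty = £21,505.37 × 8% = £1,720.43. Over-quota duty = £23,593.27 × 34.5% = £8,139.68.
Line duty = £1,720.43 + £8,139.68 = £9,860.11.
Total = £17,482.96 + £9,860.11 = £27,343.07.

£27,343.07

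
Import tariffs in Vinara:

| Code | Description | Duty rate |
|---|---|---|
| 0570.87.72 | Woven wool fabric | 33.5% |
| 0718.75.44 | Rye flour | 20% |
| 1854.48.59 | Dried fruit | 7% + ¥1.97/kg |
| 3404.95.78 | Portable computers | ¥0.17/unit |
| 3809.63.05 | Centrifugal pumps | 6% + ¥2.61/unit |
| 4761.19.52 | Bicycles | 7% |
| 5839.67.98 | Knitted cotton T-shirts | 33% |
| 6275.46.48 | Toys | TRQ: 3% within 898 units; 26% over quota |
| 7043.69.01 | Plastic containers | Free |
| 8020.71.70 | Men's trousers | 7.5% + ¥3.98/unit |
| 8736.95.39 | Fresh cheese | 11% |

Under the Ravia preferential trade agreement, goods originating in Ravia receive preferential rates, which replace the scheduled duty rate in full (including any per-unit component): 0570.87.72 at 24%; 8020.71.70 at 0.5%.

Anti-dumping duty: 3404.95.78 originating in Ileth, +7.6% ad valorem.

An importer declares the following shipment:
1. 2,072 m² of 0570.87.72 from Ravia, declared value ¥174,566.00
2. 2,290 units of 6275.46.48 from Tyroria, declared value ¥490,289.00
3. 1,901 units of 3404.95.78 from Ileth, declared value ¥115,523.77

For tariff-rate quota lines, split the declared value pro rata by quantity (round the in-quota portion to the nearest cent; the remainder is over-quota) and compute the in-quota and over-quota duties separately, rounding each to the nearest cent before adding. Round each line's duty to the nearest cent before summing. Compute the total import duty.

Line 1 (0570.87.72, Ravia, 2,072 m², ¥174,566.00):
Base rate for 0570.87.72 is 33.5%.
Origin Ravia qualifies under the Vinara–Ravia agreement and 0570.87.72 is covered: preferential rate 24% applies instead.
Duty = ¥174,566.00 × 24% = ¥41,895.84.
Line 2 (6275.46.48, Tyroria, 2,290 units, ¥490,289.00):
Code 6275.46.48 is under a tariff-rate quota (threshold 898 units). In-quota: 898 units at 3%; over-quota: 1,392 units at 26%.
Pro-rata value split: in-quota = ¥490,289.00 × 898/2,290 = ¥192,261.80; over-quota = ¥490,289.00 − ¥192,261.80 = ¥298,027.20.
In-quota duty = ¥192,261.80 × 3% = ¥5,767.85. Over-quota duty = ¥298,027.20 × 26% = ¥77,487.07.
Line duty = ¥5,767.85 + ¥77,487.07 = ¥83,254.92.
Line 3 (3404.95.78, Ileth, 1,901 units, ¥115,523.77):
Base rate for 3404.95.78 is ¥0.17/unit.
Additional duty on 3404.95.78 from Ileth: +7.6% ad valorem. Applied ad valorem rate = 7.6%.
Duty = ¥115,523.77 × 7.6% + 1,901 × ¥0.17 = ¥9,102.98.
Total = ¥41,895.84 + ¥83,254.92 + ¥9,102.98 = ¥134,253.74.

¥134,253.74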